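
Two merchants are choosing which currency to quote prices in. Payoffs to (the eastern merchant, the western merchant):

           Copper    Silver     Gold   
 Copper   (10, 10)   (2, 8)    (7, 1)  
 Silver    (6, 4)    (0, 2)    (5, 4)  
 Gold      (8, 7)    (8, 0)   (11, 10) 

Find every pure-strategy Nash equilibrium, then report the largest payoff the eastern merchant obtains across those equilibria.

Both Copper is a pure NE (the eastern merchant: 10 ≥ 8; the western merchant: 10 ≥ 8). The eastern merchant gets 10.
Both Gold is a pure NE (the eastern merchant: 11 ≥ 7; the western merchant: 10 ≥ 7). The eastern merchant gets 11.
Every other cell has a profitable deviation for at least one player. Highest of {10, 11} is 11.

11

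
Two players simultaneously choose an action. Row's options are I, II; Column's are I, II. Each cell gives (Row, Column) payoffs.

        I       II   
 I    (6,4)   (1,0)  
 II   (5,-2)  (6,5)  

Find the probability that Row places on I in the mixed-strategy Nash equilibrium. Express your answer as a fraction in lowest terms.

Row's mix p on I must make Column indifferent between I and II.
Column's payoff from I: 4p + (-2)(1−p). From II: 0p + 5(1−p).
Set equal: 4p = 7(1−p) → p = 7/11.

7/11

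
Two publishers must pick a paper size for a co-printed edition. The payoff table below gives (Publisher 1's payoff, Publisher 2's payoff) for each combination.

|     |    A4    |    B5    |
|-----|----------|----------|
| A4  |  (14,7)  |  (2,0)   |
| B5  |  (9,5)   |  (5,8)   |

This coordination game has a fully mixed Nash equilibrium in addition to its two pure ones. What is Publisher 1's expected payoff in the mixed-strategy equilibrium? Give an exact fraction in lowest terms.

Publisher 2 mixes with probability q on A4, chosen so Publisher 1 is indifferent: 14q + 2(1−q) = 9q + 5(1−q) gives q = 3/8.
Publisher 1's expected payoff (from either row, since indifferent) is 14·3/8 + 2·5/8 = 13/2.

13/2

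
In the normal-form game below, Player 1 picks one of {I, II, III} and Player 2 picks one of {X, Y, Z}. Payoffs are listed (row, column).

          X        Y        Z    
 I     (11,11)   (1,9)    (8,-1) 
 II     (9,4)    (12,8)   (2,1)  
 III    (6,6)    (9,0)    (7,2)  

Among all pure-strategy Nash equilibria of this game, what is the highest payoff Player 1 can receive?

12

(I, X) is a pure NE (Player 1: 11 ≥ 9; Player 2: 11 ≥ 9). Player 1 gets 11.
(II, Y) is a pure NE (Player 1: 12 ≥ 9; Player 2: 8 ≥ 4). Player 1 gets 12.
Every other cell has a profitable deviation for at least one player. Highest of {11, 12} is 12.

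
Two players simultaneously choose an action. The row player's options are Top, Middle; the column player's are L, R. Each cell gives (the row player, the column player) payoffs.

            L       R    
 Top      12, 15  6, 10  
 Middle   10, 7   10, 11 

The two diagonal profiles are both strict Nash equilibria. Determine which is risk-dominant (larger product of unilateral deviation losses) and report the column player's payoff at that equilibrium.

At (Top, L): the row player loses 12 − 10 = 2 by deviating; the column player loses 15 − 10 = 5. Product = 2·5 = 10.
At (Middle, R): the row player loses 10 − 6 = 4 by deviating; the column player loses 11 − 7 = 4. Product = 4·4 = 16.
16 > 10, so (Middle, R) is risk-dominant. The column player's payoff there is 11.

11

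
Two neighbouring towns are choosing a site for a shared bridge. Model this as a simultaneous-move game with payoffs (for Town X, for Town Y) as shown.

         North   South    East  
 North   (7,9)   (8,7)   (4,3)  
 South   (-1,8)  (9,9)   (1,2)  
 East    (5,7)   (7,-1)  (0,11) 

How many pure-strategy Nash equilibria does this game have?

Both North: Town X gets 7 (best alternative 5); Town Y gets 9 (best alternative 7). Neither deviates — NE.
Both South: Town X gets 9 (best alternative 8); Town Y gets 9 (best alternative 8). Neither deviates — NE.
Both East is not a NE: Town X would switch to North (4 > 0).
No other cell survives both best-response checks, so there are 2 pure NE.

2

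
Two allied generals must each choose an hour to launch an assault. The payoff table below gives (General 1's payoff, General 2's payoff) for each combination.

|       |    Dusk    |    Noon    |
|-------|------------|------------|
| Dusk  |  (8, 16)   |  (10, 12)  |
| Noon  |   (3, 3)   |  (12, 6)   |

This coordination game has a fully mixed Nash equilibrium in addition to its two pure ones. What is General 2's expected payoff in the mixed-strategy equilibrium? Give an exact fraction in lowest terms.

60/7

General 1 mixes with probability p on Dusk, chosen so General 2 is indifferent: 16p + 3(1−p) = 12p + 6(1−p) gives p = 3/7.
General 2's expected payoff is 16·3/7 + 3·4/7 = 60/7.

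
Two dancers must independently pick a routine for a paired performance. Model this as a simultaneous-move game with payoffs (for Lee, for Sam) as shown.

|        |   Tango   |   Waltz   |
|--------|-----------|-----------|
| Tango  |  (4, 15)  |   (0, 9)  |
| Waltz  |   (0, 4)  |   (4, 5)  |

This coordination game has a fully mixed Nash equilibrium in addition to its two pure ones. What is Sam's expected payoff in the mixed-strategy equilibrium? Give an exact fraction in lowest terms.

Lee mixes with probability p on Tango, chosen so Sam is indifferent: 15p + 4(1−p) = 9p + 5(1−p) gives p = 1/7.
Sam's expected payoff is 15·1/7 + 4·6/7 = 39/7.

39/7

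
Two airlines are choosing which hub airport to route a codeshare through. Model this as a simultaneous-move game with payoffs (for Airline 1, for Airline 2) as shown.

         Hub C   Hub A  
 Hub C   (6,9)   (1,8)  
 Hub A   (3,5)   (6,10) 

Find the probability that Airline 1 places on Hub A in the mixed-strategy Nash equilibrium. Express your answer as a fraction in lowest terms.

Airline 1's mix p on Hub C must make Airline 2 indifferent between Hub C and Hub A.
Airline 2's payoff from Hub C: 9p + 5(1−p). From Hub A: 8p + 10(1−p).
Set equal: 1p = 5(1−p) → p = 5/6.
Probability on Hub A is 1 − 5/6 = 1/6.

1/6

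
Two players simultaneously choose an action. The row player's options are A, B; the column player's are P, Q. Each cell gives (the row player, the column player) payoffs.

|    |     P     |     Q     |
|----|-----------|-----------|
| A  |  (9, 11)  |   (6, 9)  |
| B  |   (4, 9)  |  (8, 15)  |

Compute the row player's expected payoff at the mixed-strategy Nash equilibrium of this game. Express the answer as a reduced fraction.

The column player mixes with probability q on P, chosen so the row player is indifferent: 9q + 6(1−q) = 4q + 8(1−q) gives q = 2/7.
The row player's expected payoff (from either row, since indifferent) is 9·2/7 + 6·5/7 = 48/7.

48/7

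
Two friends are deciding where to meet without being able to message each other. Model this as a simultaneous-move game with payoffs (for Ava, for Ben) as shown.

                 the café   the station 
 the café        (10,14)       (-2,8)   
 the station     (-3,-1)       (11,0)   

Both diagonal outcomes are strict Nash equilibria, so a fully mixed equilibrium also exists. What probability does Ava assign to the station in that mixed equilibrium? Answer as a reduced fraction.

Ava's mix p on the café must make Ben indifferent between the café and the station.
Ben's payoff from the café: 14p + (-1)(1−p). From the station: 8p + 0(1−p).
Set equal: 6p = 1(1−p) → p = 1/7.
Probability on the station is 1 − 1/7 = 6/7.

6/7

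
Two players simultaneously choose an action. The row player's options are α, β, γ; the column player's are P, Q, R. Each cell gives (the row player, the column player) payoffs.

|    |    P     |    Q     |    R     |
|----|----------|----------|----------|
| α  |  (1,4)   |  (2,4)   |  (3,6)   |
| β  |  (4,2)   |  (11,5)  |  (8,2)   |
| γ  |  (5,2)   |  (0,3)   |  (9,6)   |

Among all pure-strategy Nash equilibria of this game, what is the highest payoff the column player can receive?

(β, Q) is a pure NE (the row player: 11 ≥ 2; the column player: 5 ≥ 2). The column player gets 5.
(γ, R) is a pure NE (the row player: 9 ≥ 8; the column player: 6 ≥ 3). The column player gets 6.
Every other cell has a profitable deviation for at least one player. Highest of {5, 6} is 6.

6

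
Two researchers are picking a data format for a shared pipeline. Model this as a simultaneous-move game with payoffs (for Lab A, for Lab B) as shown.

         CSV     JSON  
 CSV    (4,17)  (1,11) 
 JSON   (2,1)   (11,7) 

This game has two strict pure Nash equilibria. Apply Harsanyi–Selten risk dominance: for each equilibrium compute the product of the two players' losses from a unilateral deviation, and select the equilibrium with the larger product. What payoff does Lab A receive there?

11

At both CSV: Lab A loses 4 − 2 = 2 by deviating; Lab B loses 17 − 11 = 6. Product = 2·6 = 12.
At both JSON: Lab A loses 11 − 1 = 10 by deviating; Lab B loses 7 − 1 = 6. Product = 10·6 = 60.
60 > 12, so both JSON is risk-dominant. Lab A's payoff there is 11.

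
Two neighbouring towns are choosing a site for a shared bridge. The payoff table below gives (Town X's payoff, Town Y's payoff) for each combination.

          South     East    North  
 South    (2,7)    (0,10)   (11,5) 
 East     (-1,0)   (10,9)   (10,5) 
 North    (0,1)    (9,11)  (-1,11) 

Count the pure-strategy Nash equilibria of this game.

1

Both East: Town X gets 10 (best alternative 9); Town Y gets 9 (best alternative 5). Neither deviates — NE.
Both North is not a NE: Town X would switch to South (11 > -1).
No other cell survives both best-response checks, so there is 1 pure NE.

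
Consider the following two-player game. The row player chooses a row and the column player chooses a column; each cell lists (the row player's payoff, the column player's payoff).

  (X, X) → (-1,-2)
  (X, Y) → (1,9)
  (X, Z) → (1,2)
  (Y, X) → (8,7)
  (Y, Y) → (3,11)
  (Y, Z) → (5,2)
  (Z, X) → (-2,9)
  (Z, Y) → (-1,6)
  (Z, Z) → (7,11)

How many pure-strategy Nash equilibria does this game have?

Both Y: the row player gets 3 (best alternative 1); the column player gets 11 (best alternative 7). Neither deviates — NE.
Both Z: the row player gets 7 (best alternative 5); the column player gets 11 (best alternative 9). Neither deviates — NE.
Both X is not a NE: the row player would switch to Y (8 > -1).
No other cell survives both best-response checks, so there are 2 pure NE.

2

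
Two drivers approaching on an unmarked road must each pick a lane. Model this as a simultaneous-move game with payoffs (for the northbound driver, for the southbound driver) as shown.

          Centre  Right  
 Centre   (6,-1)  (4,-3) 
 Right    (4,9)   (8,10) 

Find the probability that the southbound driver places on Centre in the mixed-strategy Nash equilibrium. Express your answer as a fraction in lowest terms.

2/3

The southbound driver's mix q on Centre must make the northbound driver indifferent between Centre and Right.
The northbound driver's payoff from Centre: 6q + 4(1−q). From Right: 4q + 8(1−q).
Set equal: 2q = 4(1−q) → q = 4/6 = 2/3.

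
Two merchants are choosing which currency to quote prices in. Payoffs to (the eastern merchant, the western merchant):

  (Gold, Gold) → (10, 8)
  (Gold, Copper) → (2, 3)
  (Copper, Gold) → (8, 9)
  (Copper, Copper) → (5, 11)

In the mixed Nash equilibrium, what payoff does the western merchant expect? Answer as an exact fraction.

61/7

The eastern merchant mixes with probability p on Gold, chosen so the western merchant is indifferent: 8p + 9(1−p) = 3p + 11(1−p) gives p = 2/7.
The western merchant's expected payoff is 8·2/7 + 9·5/7 = 61/7.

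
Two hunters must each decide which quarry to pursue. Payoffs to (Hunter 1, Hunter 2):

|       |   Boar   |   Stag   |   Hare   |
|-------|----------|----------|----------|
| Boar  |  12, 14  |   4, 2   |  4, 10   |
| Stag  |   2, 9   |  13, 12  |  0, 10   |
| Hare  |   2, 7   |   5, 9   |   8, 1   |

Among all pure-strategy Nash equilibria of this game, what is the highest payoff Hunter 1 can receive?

Both Boar is a pure NE (Hunter 1: 12 ≥ 2; Hunter 2: 14 ≥ 10). Hunter 1 gets 12.
Both Stag is a pure NE (Hunter 1: 13 ≥ 5; Hunter 2: 12 ≥ 10). Hunter 1 gets 13.
Every other cell has a profitable deviation for at least one player. Highest of {12, 13} is 13.

13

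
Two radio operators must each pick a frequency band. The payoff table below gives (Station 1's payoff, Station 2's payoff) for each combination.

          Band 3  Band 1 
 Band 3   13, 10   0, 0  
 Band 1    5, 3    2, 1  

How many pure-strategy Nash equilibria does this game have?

Both Band 3: Station 1 gets 13 (best alternative 5); Station 2 gets 10 (best alternative 0). Neither deviates — NE.
Both Band 1 is not a NE: Station 2 would switch to Band 3 (3 > 1).
No other cell survives both best-response checks, so there is 1 pure NE.

1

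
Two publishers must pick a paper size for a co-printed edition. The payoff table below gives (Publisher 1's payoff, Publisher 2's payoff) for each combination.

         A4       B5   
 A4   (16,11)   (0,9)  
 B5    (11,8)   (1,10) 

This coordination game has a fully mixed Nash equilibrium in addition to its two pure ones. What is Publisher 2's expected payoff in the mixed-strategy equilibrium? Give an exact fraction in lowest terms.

19/2

Publisher 1 mixes with probability p on A4, chosen so Publisher 2 is indifferent: 11p + 8(1−p) = 9p + 10(1−p) gives p = 1/2.
Publisher 2's expected payoff is 11·1/2 + 8·1/2 = 19/2.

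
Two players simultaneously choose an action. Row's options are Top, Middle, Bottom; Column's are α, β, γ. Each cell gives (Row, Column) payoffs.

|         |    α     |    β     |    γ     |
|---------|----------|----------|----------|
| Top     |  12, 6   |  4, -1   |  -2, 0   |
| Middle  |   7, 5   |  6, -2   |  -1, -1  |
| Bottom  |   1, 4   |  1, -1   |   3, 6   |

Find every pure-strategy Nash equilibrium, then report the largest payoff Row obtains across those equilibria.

12

(Top, α) is a pure NE (Row: 12 ≥ 7; Column: 6 ≥ 0). Row gets 12.
(Bottom, γ) is a pure NE (Row: 3 ≥ -1; Column: 6 ≥ 4). Row gets 3.
Every other cell has a profitable deviation for at least one player. Highest of {12, 3} is 12.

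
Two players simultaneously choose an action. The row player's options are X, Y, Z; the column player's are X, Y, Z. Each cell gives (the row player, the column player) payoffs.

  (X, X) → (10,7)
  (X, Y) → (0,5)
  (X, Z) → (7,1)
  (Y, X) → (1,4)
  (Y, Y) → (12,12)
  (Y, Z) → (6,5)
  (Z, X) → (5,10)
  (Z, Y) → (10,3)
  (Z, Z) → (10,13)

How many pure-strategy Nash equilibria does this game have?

3

Both X: the row player gets 10 (best alternative 5); the column player gets 7 (best alternative 5). Neither deviates — NE.
Both Y: the row player gets 12 (best alternative 10); the column player gets 12 (best alternative 5). Neither deviates — NE.
Both Z: the row player gets 10 (best alternative 7); the column player gets 13 (best alternative 10). Neither deviates — NE.
(X, Y) is not a NE: the row player would switch to Y (12 > 0).
No other cell survives both best-response checks, so there are 3 pure NE.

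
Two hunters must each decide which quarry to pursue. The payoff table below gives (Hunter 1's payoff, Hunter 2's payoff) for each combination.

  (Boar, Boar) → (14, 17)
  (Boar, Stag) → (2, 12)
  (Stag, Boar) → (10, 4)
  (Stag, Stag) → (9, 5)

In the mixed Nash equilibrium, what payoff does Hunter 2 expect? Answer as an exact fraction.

Hunter 1 mixes with probability p on Boar, chosen so Hunter 2 is indifferent: 17p + 4(1−p) = 12p + 5(1−p) gives p = 1/6.
Hunter 2's expected payoff is 17·1/6 + 4·5/6 = 37/6.

37/6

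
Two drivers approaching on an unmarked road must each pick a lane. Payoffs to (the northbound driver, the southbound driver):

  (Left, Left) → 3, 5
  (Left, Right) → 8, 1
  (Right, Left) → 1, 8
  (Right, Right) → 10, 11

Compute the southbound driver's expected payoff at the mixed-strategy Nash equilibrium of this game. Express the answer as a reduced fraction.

The northbound driver mixes with probability p on Left, chosen so the southbound driver is indifferent: 5p + 8(1−p) = 1p + 11(1−p) gives p = 3/7.
The southbound driver's expected payoff is 5·3/7 + 8·4/7 = 47/7.

47/7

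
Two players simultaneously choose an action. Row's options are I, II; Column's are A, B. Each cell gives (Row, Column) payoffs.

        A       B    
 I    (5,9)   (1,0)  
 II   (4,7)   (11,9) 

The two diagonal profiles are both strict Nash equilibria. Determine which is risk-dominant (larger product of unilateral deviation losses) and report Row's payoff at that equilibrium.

11

At (I, A): Row loses 5 − 4 = 1 by deviating; Column loses 9 − 0 = 9. Product = 1·9 = 9.
At (II, B): Row loses 11 − 1 = 10 by deviating; Column loses 9 − 7 = 2. Product = 10·2 = 20.
20 > 9, so (II, B) is risk-dominant. Row's payoff there is 11.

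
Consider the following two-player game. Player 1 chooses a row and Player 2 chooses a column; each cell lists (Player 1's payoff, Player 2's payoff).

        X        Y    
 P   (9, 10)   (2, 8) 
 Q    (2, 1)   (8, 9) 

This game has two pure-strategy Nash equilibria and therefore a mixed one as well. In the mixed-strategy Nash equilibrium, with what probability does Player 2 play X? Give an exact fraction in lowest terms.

6/13

Player 2's mix q on X must make Player 1 indifferent between P and Q.
Player 1's payoff from P: 9q + 2(1−q). From Q: 2q + 8(1−q).
Set equal: 7q = 6(1−q) → q = 6/13.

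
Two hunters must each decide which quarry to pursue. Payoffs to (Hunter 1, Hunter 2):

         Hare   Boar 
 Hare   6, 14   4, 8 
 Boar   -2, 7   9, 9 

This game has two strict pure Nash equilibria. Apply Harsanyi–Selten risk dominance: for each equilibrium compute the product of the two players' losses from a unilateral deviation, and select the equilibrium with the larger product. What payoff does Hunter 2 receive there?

14

At both Hare: Hunter 1 loses 6 − (-2) = 8 by deviating; Hunter 2 loses 14 − 8 = 6. Product = 8·6 = 48.
At both Boar: Hunter 1 loses 9 − 4 = 5 by deviating; Hunter 2 loses 9 − 7 = 2. Product = 5·2 = 10.
48 > 10, so both Hare is risk-dominant. Hunter 2's payoff there is 14.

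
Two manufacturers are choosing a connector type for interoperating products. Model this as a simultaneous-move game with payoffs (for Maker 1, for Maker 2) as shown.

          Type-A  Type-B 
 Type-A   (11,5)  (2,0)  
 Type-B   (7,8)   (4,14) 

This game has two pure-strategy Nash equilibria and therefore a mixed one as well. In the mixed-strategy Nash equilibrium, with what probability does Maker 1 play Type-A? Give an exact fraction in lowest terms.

Maker 1's mix p on Type-A must make Maker 2 indifferent between Type-A and Type-B.
Maker 2's payoff from Type-A: 5p + 8(1−p). From Type-B: 0p + 14(1−p).
Set equal: 5p = 6(1−p) → p = 6/11.

6/11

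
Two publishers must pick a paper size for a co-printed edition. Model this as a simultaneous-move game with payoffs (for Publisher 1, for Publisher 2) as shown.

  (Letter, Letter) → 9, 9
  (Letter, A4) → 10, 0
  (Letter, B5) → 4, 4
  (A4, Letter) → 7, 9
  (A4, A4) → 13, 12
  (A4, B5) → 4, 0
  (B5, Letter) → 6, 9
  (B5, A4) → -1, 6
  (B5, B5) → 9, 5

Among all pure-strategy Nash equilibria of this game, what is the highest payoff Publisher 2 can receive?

12

Both Letter is a pure NE (Publisher 1: 9 ≥ 7; Publisher 2: 9 ≥ 4). Publisher 2 gets 9.
Both A4 is a pure NE (Publisher 1: 13 ≥ 10; Publisher 2: 12 ≥ 9). Publisher 2 gets 12.
Every other cell has a profitable deviation for at least one player. Highest of {9, 12} is 12.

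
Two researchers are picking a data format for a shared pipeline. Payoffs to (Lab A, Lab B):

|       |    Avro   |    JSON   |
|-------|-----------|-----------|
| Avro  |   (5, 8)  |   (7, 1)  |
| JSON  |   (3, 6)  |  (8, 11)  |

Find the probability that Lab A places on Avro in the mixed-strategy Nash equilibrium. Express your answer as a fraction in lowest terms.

5/12

Lab A's mix p on Avro must make Lab B indifferent between Avro and JSON.
Lab B's payoff from Avro: 8p + 6(1−p). From JSON: 1p + 11(1−p).
Set equal: 7p = 5(1−p) → p = 5/12.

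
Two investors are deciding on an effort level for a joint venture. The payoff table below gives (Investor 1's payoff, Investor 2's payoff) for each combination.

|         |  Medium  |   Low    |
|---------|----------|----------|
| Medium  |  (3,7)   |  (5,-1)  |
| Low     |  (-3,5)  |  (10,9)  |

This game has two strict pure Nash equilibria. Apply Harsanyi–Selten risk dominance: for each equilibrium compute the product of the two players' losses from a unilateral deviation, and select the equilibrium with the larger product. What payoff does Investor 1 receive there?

3

At both Medium: Investor 1 loses 3 − (-3) = 6 by deviating; Investor 2 loses 7 − (-1) = 8. Product = 6·8 = 48.
At both Low: Investor 1 loses 10 − 5 = 5 by deviating; Investor 2 loses 9 − 5 = 4. Product = 5·4 = 20.
48 > 20, so both Medium is risk-dominant. Investor 1's payoff there is 3.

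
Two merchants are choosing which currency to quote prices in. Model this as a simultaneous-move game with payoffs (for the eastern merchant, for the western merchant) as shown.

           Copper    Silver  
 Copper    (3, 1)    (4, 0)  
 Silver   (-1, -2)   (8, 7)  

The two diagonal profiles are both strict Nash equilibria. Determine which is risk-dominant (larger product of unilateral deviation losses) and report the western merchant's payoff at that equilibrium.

At both Copper: the eastern merchant loses 3 − (-1) = 4 by deviating; the western merchant loses 1 − 0 = 1. Product = 4·1 = 4.
At both Silver: the eastern merchant loses 8 − 4 = 4 by deviating; the western merchant loses 7 − (-2) = 9. Product = 4·9 = 36.
36 > 4, so both Silver is risk-dominant. The western merchant's payoff there is 7.

7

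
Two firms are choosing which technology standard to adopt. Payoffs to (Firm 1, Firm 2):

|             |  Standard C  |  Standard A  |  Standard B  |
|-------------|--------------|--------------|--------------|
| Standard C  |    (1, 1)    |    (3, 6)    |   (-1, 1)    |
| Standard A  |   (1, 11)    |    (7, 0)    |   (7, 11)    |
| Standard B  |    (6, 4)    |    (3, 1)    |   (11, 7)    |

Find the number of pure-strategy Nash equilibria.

1

Both Standard B: Firm 1 gets 11 (best alternative 7); Firm 2 gets 7 (best alternative 4). Neither deviates — NE.
Both Standard A is not a NE: Firm 2 would switch to Standard C (11 > 0).
No other cell survives both best-response checks, so there is 1 pure NE.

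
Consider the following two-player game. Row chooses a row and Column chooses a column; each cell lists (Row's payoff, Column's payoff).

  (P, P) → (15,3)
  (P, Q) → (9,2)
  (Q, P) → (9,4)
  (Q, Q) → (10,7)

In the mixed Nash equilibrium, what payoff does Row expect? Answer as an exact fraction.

Column mixes with probability q on P, chosen so Row is indifferent: 15q + 9(1−q) = 9q + 10(1−q) gives q = 1/7.
Row's expected payoff (from either row, since indifferent) is 15·1/7 + 9·6/7 = 69/7.

69/7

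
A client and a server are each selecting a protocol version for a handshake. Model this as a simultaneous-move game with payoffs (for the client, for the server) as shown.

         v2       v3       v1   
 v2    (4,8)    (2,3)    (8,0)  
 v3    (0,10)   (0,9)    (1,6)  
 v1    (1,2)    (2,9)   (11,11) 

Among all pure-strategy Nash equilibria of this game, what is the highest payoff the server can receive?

11

Both v2 is a pure NE (the client: 4 ≥ 1; the server: 8 ≥ 3). The server gets 8.
Both v1 is a pure NE (the client: 11 ≥ 8; the server: 11 ≥ 9). The server gets 11.
Every other cell has a profitable deviation for at least one player. Highest of {8, 11} is 11.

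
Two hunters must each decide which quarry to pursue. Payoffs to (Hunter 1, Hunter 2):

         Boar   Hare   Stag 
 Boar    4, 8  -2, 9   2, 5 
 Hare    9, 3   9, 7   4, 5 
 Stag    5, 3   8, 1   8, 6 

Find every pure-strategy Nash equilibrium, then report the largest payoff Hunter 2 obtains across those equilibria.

7

Both Hare is a pure NE (Hunter 1: 9 ≥ 8; Hunter 2: 7 ≥ 5). Hunter 2 gets 7.
Both Stag is a pure NE (Hunter 1: 8 ≥ 4; Hunter 2: 6 ≥ 3). Hunter 2 gets 6.
Every other cell has a profitable deviation for at least one player. Highest of {7, 6} is 7.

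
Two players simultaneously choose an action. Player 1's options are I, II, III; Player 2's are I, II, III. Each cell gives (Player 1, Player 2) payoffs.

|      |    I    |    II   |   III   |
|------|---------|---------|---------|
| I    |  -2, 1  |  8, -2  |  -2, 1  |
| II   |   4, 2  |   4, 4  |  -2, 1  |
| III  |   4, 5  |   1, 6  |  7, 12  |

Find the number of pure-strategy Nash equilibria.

Both III: Player 1 gets 7 (best alternative -2); Player 2 gets 12 (best alternative 6). Neither deviates — NE.
Both I is not a NE: Player 1 would switch to II (4 > -2).
No other cell survives both best-response checks, so there is 1 pure NE.

1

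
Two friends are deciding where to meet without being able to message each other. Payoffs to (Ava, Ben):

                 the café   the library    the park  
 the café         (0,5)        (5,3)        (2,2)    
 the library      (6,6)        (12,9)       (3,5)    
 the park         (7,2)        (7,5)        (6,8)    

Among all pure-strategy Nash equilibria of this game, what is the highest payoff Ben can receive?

9

Both the library is a pure NE (Ava: 12 ≥ 7; Ben: 9 ≥ 6). Ben gets 9.
Both the park is a pure NE (Ava: 6 ≥ 3; Ben: 8 ≥ 5). Ben gets 8.
Every other cell has a profitable deviation for at least one player. Highest of {9, 8} is 9.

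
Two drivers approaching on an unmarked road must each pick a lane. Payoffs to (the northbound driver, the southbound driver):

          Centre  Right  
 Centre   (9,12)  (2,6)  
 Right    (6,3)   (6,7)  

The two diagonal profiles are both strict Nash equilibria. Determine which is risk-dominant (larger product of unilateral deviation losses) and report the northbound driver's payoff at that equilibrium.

At both Centre: the northbound driver loses 9 − 6 = 3 by deviating; the southbound driver loses 12 − 6 = 6. Product = 3·6 = 18.
At both Right: the northbound driver loses 6 − 2 = 4 by deviating; the southbound driver loses 7 − 3 = 4. Product = 4·4 = 16.
18 > 16, so both Centre is risk-dominant. The northbound driver's payoff there is 9.

9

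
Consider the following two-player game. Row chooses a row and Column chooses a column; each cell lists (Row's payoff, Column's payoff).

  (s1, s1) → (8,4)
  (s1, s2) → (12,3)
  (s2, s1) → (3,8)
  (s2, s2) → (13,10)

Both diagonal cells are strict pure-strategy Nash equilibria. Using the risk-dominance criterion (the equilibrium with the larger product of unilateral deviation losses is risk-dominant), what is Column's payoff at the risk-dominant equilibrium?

At both s1: Row loses 8 − 3 = 5 by deviating; Column loses 4 − 3 = 1. Product = 5·1 = 5.
At both s2: Row loses 13 − 12 = 1 by deviating; Column loses 10 − 8 = 2. Product = 1·2 = 2.
5 > 2, so both s1 is risk-dominant. Column's payoff there is 4.

4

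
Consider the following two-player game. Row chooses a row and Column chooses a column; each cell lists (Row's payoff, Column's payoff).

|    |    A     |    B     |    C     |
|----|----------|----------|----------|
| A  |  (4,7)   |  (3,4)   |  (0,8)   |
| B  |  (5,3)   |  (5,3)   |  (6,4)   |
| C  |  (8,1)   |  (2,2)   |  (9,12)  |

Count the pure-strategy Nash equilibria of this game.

Both C: Row gets 9 (best alternative 6); Column gets 12 (best alternative 2). Neither deviates — NE.
Both B is not a NE: Column would switch to C (4 > 3).
No other cell survives both best-response checks, so there is 1 pure NE.

1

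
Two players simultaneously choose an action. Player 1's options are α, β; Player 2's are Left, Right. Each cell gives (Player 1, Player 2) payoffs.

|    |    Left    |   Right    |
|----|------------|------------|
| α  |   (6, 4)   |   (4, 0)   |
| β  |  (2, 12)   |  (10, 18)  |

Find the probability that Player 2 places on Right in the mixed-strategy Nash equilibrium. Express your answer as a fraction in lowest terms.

2/5

Player 2's mix q on Left must make Player 1 indifferent between α and β.
Player 1's payoff from α: 6q + 4(1−q). From β: 2q + 10(1−q).
Set equal: 4q = 6(1−q) → q = 6/10 = 3/5.
Probability on Right is 1 − 3/5 = 2/5.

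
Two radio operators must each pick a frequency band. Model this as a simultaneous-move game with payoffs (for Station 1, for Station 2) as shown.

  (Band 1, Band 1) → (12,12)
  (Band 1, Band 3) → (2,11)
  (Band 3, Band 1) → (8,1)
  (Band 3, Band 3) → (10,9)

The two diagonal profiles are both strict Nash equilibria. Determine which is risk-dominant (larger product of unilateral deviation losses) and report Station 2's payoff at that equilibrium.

9

At both Band 1: Station 1 loses 12 − 8 = 4 by deviating; Station 2 loses 12 − 11 = 1. Product = 4·1 = 4.
At both Band 3: Station 1 loses 10 − 2 = 8 by deviating; Station 2 loses 9 − 1 = 8. Product = 8·8 = 64.
64 > 4, so both Band 3 is risk-dominant. Station 2's payoff there is 9.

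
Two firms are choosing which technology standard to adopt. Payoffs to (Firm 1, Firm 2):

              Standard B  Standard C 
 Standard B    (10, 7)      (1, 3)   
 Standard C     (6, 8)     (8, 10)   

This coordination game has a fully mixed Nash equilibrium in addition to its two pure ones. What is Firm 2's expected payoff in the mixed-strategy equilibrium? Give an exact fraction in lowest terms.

23/3

Firm 1 mixes with probability p on Standard B, chosen so Firm 2 is indifferent: 7p + 8(1−p) = 3p + 10(1−p) gives p = 1/3.
Firm 2's expected payoff is 7·1/3 + 8·2/3 = 23/3.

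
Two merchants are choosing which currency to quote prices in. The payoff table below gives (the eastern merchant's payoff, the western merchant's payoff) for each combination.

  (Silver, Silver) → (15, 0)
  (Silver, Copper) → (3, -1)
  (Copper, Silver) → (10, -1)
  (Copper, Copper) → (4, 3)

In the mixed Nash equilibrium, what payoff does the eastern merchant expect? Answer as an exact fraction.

The western merchant mixes with probability q on Silver, chosen so the eastern merchant is indifferent: 15q + 3(1−q) = 10q + 4(1−q) gives q = 1/6.
The eastern merchant's expected payoff (from either row, since indifferent) is 15·1/6 + 3·5/6 = 5.

5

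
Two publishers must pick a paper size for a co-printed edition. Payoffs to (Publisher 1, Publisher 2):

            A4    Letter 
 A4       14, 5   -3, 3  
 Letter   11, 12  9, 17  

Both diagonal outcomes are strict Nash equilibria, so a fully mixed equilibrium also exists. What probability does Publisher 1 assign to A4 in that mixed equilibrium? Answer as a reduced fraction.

5/7

Publisher 1's mix p on A4 must make Publisher 2 indifferent between A4 and Letter.
Publisher 2's payoff from A4: 5p + 12(1−p). From Letter: 3p + 17(1−p).
Set equal: 2p = 5(1−p) → p = 5/7.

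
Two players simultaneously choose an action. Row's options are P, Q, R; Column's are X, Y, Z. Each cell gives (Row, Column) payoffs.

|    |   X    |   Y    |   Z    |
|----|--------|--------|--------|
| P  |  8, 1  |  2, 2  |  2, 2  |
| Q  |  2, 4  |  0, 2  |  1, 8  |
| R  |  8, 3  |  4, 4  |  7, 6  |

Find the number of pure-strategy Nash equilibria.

(R, Z): Row gets 7 (best alternative 2); Column gets 6 (best alternative 4). Neither deviates — NE.
(P, X) is not a NE: Column would switch to Y (2 > 1).
No other cell survives both best-response checks, so there is 1 pure NE.

1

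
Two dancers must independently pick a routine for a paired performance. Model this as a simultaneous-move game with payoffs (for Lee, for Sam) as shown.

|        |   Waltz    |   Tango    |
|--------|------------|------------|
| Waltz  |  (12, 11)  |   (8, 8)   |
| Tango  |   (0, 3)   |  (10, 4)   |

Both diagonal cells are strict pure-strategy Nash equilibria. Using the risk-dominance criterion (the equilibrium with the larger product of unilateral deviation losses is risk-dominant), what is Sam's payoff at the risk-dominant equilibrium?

At both Waltz: Lee loses 12 − 0 = 12 by deviating; Sam loses 11 − 8 = 3. Product = 12·3 = 36.
At both Tango: Lee loses 10 − 8 = 2 by deviating; Sam loses 4 − 3 = 1. Product = 2·1 = 2.
36 > 2, so both Waltz is risk-dominant. Sam's payoff there is 11.

11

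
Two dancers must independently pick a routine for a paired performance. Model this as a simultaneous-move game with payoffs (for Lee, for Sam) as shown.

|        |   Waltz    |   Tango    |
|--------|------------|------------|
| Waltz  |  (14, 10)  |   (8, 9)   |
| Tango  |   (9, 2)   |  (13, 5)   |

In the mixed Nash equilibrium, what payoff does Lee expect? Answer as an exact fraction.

11

Sam mixes with probability q on Waltz, chosen so Lee is indifferent: 14q + 8(1−q) = 9q + 13(1−q) gives q = 1/2.
Lee's expected payoff (from either row, since indifferent) is 14·1/2 + 8·1/2 = 11.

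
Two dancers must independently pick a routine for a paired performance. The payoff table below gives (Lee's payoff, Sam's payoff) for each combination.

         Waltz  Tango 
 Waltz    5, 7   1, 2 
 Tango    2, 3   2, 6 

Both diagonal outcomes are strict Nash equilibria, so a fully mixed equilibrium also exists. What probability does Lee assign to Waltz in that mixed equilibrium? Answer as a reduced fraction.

3/8

Lee's mix p on Waltz must make Sam indifferent between Waltz and Tango.
Sam's payoff from Waltz: 7p + 3(1−p). From Tango: 2p + 6(1−p).
Set equal: 5p = 3(1−p) → p = 3/8.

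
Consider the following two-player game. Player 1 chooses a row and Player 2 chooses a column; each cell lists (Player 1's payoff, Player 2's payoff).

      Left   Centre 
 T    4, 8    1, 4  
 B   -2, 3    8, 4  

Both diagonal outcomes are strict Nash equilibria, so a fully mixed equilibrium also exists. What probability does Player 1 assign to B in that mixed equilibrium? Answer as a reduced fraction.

4/5

Player 1's mix p on T must make Player 2 indifferent between Left and Centre.
Player 2's payoff from Left: 8p + 3(1−p). From Centre: 4p + 4(1−p).
Set equal: 4p = 1(1−p) → p = 1/5.
Probability on B is 1 − 1/5 = 4/5.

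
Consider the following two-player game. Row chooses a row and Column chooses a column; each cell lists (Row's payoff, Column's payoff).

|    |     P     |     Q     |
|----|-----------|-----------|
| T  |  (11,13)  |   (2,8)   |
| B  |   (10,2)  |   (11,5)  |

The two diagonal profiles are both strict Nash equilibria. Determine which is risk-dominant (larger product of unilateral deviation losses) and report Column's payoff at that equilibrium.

At (T, P): Row loses 11 − 10 = 1 by deviating; Column loses 13 − 8 = 5. Product = 1·5 = 5.
At (B, Q): Row loses 11 − 2 = 9 by deviating; Column loses 5 − 2 = 3. Product = 9·3 = 27.
27 > 5, so (B, Q) is risk-dominant. Column's payoff there is 5.

5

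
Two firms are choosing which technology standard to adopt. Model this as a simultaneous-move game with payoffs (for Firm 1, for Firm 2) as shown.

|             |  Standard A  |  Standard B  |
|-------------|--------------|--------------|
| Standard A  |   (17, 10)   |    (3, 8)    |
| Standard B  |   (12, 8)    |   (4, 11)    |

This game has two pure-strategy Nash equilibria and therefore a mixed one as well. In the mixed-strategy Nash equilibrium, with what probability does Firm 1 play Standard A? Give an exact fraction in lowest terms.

Firm 1's mix p on Standard A must make Firm 2 indifferent between Standard A and Standard B.
Firm 2's payoff from Standard A: 10p + 8(1−p). From Standard B: 8p + 11(1−p).
Set equal: 2p = 3(1−p) → p = 3/5.

3/5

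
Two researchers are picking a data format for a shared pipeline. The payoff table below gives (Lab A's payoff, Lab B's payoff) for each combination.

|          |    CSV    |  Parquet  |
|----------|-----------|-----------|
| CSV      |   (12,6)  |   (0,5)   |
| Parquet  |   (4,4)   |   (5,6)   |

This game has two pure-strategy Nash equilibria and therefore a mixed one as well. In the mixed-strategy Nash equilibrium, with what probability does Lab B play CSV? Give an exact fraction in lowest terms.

Lab B's mix q on CSV must make Lab A indifferent between CSV and Parquet.
Lab A's payoff from CSV: 12q + 0(1−q). From Parquet: 4q + 5(1−q).
Set equal: 8q = 5(1−q) → q = 5/13.

5/13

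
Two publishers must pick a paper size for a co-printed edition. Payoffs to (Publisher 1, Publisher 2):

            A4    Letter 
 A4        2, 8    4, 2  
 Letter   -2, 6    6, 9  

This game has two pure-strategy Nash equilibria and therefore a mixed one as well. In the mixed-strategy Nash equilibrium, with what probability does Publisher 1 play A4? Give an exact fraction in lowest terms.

1/3

Publisher 1's mix p on A4 must make Publisher 2 indifferent between A4 and Letter.
Publisher 2's payoff from A4: 8p + 6(1−p). From Letter: 2p + 9(1−p).
Set equal: 6p = 3(1−p) → p = 3/9 = 1/3.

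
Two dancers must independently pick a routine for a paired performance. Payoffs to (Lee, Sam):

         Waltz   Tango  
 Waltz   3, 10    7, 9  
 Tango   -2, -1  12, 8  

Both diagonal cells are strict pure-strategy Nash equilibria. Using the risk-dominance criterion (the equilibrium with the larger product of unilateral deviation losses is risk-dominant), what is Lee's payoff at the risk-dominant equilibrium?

At both Waltz: Lee loses 3 − (-2) = 5 by deviating; Sam loses 10 − 9 = 1. Product = 5·1 = 5.
At both Tango: Lee loses 12 − 7 = 5 by deviating; Sam loses 8 − (-1) = 9. Product = 5·9 = 45.
45 > 5, so both Tango is risk-dominant. Lee's payoff there is 12.

12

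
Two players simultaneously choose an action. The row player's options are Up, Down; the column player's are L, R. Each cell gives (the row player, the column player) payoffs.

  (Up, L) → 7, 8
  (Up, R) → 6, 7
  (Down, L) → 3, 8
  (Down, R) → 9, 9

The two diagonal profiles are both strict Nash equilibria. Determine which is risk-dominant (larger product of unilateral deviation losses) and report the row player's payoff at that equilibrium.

At (Up, L): the row player loses 7 − 3 = 4 by deviating; the column player loses 8 − 7 = 1. Product = 4·1 = 4.
At (Down, R): the row player loses 9 − 6 = 3 by deviating; the column player loses 9 − 8 = 1. Product = 3·1 = 3.
4 > 3, so (Up, L) is risk-dominant. The row player's payoff there is 7.

7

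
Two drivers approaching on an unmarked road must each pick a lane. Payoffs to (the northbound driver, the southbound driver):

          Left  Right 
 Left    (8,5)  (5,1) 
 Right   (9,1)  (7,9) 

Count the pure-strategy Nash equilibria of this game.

1

Both Right: the northbound driver gets 7 (best alternative 5); the southbound driver gets 9 (best alternative 1). Neither deviates — NE.
Both Left is not a NE: the northbound driver would switch to Right (9 > 8).
No other cell survives both best-response checks, so there is 1 pure NE.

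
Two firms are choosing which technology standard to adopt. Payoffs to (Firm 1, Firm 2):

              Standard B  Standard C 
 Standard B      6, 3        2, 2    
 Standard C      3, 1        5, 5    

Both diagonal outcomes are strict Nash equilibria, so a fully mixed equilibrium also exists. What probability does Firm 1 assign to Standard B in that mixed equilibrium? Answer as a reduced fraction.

4/5

Firm 1's mix p on Standard B must make Firm 2 indifferent between Standard B and Standard C.
Firm 2's payoff from Standard B: 3p + 1(1−p). From Standard C: 2p + 5(1−p).
Set equal: 1p = 4(1−p) → p = 4/5.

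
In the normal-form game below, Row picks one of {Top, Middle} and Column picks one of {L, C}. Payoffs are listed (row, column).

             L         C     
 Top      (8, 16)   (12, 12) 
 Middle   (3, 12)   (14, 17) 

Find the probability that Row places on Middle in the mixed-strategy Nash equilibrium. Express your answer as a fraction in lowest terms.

4/9

Row's mix p on Top must make Column indifferent between L and C.
Column's payoff from L: 16p + 12(1−p). From C: 12p + 17(1−p).
Set equal: 4p = 5(1−p) → p = 5/9.
Probability on Middle is 1 − 5/9 = 4/9.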